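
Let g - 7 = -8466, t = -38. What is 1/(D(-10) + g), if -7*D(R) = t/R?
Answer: -35/296084 ≈ -0.00011821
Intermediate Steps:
g = -8459 (g = 7 - 8466 = -8459)
D(R) = 38/(7*R) (D(R) = -(-38)/(7*R) = 38/(7*R))
1/(D(-10) + g) = 1/((38/7)/(-10) - 8459) = 1/((38/7)*(-1/10) - 8459) = 1/(-19/35 - 8459) = 1/(-296084/35) = -35/296084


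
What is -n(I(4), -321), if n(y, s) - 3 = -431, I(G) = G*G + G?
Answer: 428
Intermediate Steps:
I(G) = G + G² (I(G) = G² + G = G + G²)
n(y, s) = -428 (n(y, s) = 3 - 431 = -428)
-n(I(4), -321) = -1*(-428) = 428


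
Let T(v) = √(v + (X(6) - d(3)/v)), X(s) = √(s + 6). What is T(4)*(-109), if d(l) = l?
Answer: -109*√(13 + 8*√3)/2 ≈ -282.44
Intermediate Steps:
X(s) = √(6 + s)
T(v) = √(v - 3/v + 2*√3) (T(v) = √(v + (√(6 + 6) - 3/v)) = √(v + (√12 - 3/v)) = √(v + (2*√3 - 3/v)) = √(v + (-3/v + 2*√3)) = √(v - 3/v + 2*√3))
T(4)*(-109) = √(4 - 3/4 + 2*√3)*(-109) = √(4 - 3*¼ + 2*√3)*(-109) = √(4 - ¾ + 2*√3)*(-109) = √(13/4 + 2*√3)*(-109) = -109*√(13/4 + 2*√3)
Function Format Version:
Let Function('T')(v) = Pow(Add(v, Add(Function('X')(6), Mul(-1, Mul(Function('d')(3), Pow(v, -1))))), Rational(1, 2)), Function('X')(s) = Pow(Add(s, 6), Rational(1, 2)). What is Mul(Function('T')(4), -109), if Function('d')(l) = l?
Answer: Mul(Rational(-109, 2), Pow(Add(13, Mul(8, Pow(3, Rational(1, 2)))), Rational(1, 2))) ≈ -282.44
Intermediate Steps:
Function('X')(s) = Pow(Add(6, s), Rational(1, 2))
Function('T')(v) = Pow(Add(v, Mul(-3, Pow(v, -1)), Mul(2, Pow(3, Rational(1, 2)))), Rational(1, 2)) (Function('T')(v) = Pow(Add(v, Add(Pow(Add(6, 6), Rational(1, 2)), Mul(-1, Mul(3, Pow(v, -1))))), Rational(1, 2)) = Pow(Add(v, Add(Pow(12, Rational(1, 2)), Mul(-3, Pow(v, -1)))), Rational(1, 2)) = Pow(Add(v, Add(Mul(2, Pow(3, Rational(1, 2))), Mul(-3, Pow(v, -1)))), Rational(1, 2)) = Pow(Add(v, Add(Mul(-3, Pow(v, -1)), Mul(2, Pow(3, Rational(1, 2))))), Rational(1, 2)) = Pow(Add(v, Mul(-3, Pow(v, -1)), Mul(2, Pow(3, Rational(1, 2)))), Rational(1, 2)))
Mul(Function('T')(4), -109) = Mul(Pow(Add(4, Mul(-3, Pow(4, -1)), Mul(2, Pow(3, Rational(1, 2)))), Rational(1, 2)), -109) = Mul(Pow(Add(4, Mul(-3, Rational(1, 4)), Mul(2, Pow(3, Rational(1, 2)))), Rational(1, 2)), -109) = Mul(Pow(Add(4, Rational(-3, 4), Mul(2, Pow(3, Rational(1, 2)))), Rational(1, 2)), -109) = Mul(Pow(Add(Rational(13, 4), Mul(2, Pow(3, Rational(1, 2)))), Rational(1, 2)), -109) = Mul(-109, Pow(Add(Rational(13, 4), Mul(2, Pow(3, Rational(1, 2)))), Rational(1, 2)))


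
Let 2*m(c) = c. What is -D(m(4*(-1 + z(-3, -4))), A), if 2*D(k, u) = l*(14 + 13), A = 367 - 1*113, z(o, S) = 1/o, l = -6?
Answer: 81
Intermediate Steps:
m(c) = c/2
A = 254 (A = 367 - 113 = 254)
D(k, u) = -81 (D(k, u) = (-6*(14 + 13))/2 = (-6*27)/2 = (½)*(-162) = -81)
-D(m(4*(-1 + z(-3, -4))), A) = -1*(-81) = 81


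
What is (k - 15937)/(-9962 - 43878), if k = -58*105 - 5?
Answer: 1377/3365 ≈ 0.40921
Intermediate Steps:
k = -6095 (k = -6090 - 5 = -6095)
(k - 15937)/(-9962 - 43878) = (-6095 - 15937)/(-9962 - 43878) = -22032/(-53840) = -22032*(-1/53840) = 1377/3365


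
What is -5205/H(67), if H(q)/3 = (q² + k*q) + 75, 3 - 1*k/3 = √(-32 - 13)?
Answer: -8964745/28515934 - 1046205*I*√5/28515934 ≈ -0.31438 - 0.082038*I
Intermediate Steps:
k = 9 - 9*I*√5 (k = 9 - 3*√(-32 - 13) = 9 - 9*I*√5 ≈ 9.0 - 20.125*I)
H(q) = 225 + 3*q² + 3*q*(9 - 9*I*√5) (H(q) = 3*((q² + (9 - 9*I*√5)*q) + 75) = 3*((q² + q*(9 - 9*I*√5)) + 75) = 3*(75 + q² + q*(9 - 9*I*√5)) = 225 + 3*q² + 3*q*(9 - 9*I*√5))
-5205/H(67) = -5205/(225 + 3*67² + 27*67*(1 - I*√5)) = -5205/(225 + 3*4489 + (1809 - 1809*I*√5)) = -5205/(225 + 13467 + (1809 - 1809*I*√5)) = -5205/(15501 - 1809*I*√5)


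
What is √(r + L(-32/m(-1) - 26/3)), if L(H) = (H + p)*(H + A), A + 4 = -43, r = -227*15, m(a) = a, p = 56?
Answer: I*√47543/3 ≈ 72.681*I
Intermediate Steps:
r = -3405
A = -47 (A = -4 - 43 = -47)
L(H) = (-47 + H)*(56 + H) (L(H) = (H + 56)*(H - 47) = (56 + H)*(-47 + H) = (-47 + H)*(56 + H))
√(r + L(-32/m(-1) - 26/3)) = √(-3405 + (-2632 + (-32/(-1) - 26/3)² + 9*(-32/(-1) - 26/3))) = √(-3405 + (-2632 + (-32*(-1) - 26*⅓)² + 9*(-32*(-1) - 26*⅓))) = √(-3405 + (-2632 + (32 - 26/3)² + 9*(32 - 26/3))) = √(-3405 + (-2632 + (70/3)² + 9*(70/3))) = √(-3405 + (-2632 + 4900/9 + 210)) = √(-3405 - 16898/9) = √(-47543/9) = I*√47543/3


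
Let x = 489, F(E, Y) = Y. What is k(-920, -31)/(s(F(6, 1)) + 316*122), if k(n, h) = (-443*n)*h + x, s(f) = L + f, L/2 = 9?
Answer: -12633871/38571 ≈ -327.55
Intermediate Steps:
L = 18 (L = 2*9 = 18)
s(f) = 18 + f
k(n, h) = 489 - 443*h*n (k(n, h) = (-443*n)*h + 489 = -443*h*n + 489 = 489 - 443*h*n)
k(-920, -31)/(s(F(6, 1)) + 316*122) = (489 - 443*(-31)*(-920))/((18 + 1) + 316*122) = (489 - 12634360)/(19 + 38552) = -12633871/38571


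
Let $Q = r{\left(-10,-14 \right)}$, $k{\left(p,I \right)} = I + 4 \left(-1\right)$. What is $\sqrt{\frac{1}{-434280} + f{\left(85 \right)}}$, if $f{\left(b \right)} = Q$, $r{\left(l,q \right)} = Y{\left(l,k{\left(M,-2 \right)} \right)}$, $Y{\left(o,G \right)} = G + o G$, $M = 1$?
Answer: $\frac{\sqrt{2546087989830}}{217140} \approx 7.3485$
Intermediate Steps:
$k{\left(p,I \right)} = -4 + I$ ($k{\left(p,I \right)} = I - 4 = -4 + I$)
$Y{\left(o,G \right)} = G + G o$
$r{\left(l,q \right)} = -6 - 6 l$ ($r{\left(l,q \right)} = \left(-4 - 2\right) \left(1 + l\right) = - 6 \left(1 + l\right) = -6 - 6 l$)
$Q = 54$ ($Q = -6 - -60 = -6 + 60 = 54$)
$f{\left(b \right)} = 54$
$\sqrt{\frac{1}{-434280} + f{\left(85 \right)}} = \sqrt{\frac{1}{-434280} + 54} = \sqrt{- \frac{1}{434280} + 54} = \sqrt{\frac{23451119}{434280}} = \frac{\sqrt{2546087989830}}{217140}$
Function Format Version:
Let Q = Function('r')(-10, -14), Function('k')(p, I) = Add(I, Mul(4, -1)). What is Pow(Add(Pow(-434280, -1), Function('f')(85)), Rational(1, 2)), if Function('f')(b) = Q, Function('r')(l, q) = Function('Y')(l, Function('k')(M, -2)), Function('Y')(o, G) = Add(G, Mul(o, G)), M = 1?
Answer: Mul(Rational(1, 217140), Pow(2546087989830, Rational(1, 2))) ≈ 7.3485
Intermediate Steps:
Function('k')(p, I) = Add(-4, I) (Function('k')(p, I) = Add(I, -4) = Add(-4, I))
Function('Y')(o, G) = Add(G, Mul(G, o))
Function('r')(l, q) = Add(-6, Mul(-6, l)) (Function('r')(l, q) = Mul(Add(-4, -2), Add(1, l)) = Mul(-6, Add(1, l)) = Add(-6, Mul(-6, l)))
Q = 54 (Q = Add(-6, Mul(-6, -10)) = Add(-6, 60) = 54)
Function('f')(b) = 54
Pow(Add(Pow(-434280, -1), Function('f')(85)), Rational(1, 2)) = Pow(Add(Pow(-434280, -1), 54), Rational(1, 2)) = Pow(Add(Rational(-1, 434280), 54), Rational(1, 2)) = Pow(Rational(23451119, 434280), Rational(1, 2)) = Mul(Rational(1, 217140), Pow(2546087989830, Rational(1, 2)))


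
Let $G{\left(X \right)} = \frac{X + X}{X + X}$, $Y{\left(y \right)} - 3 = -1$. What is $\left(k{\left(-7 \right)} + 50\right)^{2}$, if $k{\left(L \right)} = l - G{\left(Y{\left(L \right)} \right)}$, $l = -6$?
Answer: $1849$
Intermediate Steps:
$Y{\left(y \right)} = 2$ ($Y{\left(y \right)} = 3 - 1 = 2$)
$G{\left(X \right)} = 1$ ($G{\left(X \right)} = \frac{2 X}{2 X} = 2 X \frac{1}{2 X} = 1$)
$k{\left(L \right)} = -7$ ($k{\left(L \right)} = -6 - 1 = -7$)
$\left(k{\left(-7 \right)} + 50\right)^{2} = \left(-7 + 50\right)^{2} = 43^{2} = 1849$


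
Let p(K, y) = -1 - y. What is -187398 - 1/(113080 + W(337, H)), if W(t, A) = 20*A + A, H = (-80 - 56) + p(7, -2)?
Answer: -20659692511/110245 ≈ -1.8740e+5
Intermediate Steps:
H = -135 (H = (-80 - 56) + (-1 - 1*(-2)) = -136 + (-1 + 2) = -136 + 1 = -135)
W(t, A) = 21*A
-187398 - 1/(113080 + W(337, H)) = -187398 - 1/(113080 + 21*(-135)) = -187398 - 1/(113080 - 2835) = -187398 - 1/110245 = -20659692511/110245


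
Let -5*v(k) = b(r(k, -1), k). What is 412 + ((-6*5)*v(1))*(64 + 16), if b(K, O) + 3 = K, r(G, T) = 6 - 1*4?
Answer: -68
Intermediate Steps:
r(G, T) = 2 (r(G, T) = 6 - 4 = 2)
b(K, O) = -3 + K
v(k) = ⅕ (v(k) = -(-3 + 2)/5 = -⅕*(-1) = ⅕)
412 + ((-6*5)*v(1))*(64 + 16) = 412 + (-6*5*(⅕))*(64 + 16) = 412 - 30*⅕*80 = 412 - 6*80 = 412 - 480 = -68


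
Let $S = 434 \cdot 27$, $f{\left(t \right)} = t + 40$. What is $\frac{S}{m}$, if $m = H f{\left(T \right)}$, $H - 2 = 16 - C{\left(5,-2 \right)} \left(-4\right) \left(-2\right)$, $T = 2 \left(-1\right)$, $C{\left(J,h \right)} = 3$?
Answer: $- \frac{1953}{38} \approx -51.395$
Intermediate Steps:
$T = -2$
$f{\left(t \right)} = 40 + t$
$S = 11718$
$H = -6$ ($H = 2 + \left(16 - 3 \left(-4\right) \left(-2\right)\right) = 2 + \left(16 - \left(-12\right) \left(-2\right)\right) = 2 + \left(16 - 24\right) = 2 - 8 = -6$)
$m = -228$ ($m = - 6 \left(40 - 2\right) = \left(-6\right) 38 = -228$)
$\frac{S}{m} = \frac{11718}{-228} = 11718 \left(- \frac{1}{228}\right) = - \frac{1953}{38}$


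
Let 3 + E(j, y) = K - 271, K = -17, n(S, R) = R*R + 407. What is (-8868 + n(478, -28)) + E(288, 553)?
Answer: -7968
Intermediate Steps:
n(S, R) = 407 + R² (n(S, R) = R² + 407 = 407 + R²)
E(j, y) = -291 (E(j, y) = -3 + (-17 - 271) = -3 - 288 = -291)
(-8868 + n(478, -28)) + E(288, 553) = (-8868 + (407 + (-28)²)) - 291 = (-8868 + (407 + 784)) - 291 = (-8868 + 1191) - 291 = -7677 - 291 = -7968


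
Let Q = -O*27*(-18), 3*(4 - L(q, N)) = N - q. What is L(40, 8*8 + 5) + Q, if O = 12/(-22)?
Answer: -8935/33 ≈ -270.76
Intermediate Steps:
O = -6/11 (O = 12*(-1/22) = -6/11 ≈ -0.54545)
L(q, N) = 4 - N/3 + q/3 (L(q, N) = 4 - (N - q)/3 = 4 + (-N/3 + q/3) = 4 - N/3 + q/3)
Q = -2916/11 (Q = -(-6/11*27)*(-18) = -(-162)*(-18)/11 = -1*2916/11 = -2916/11 ≈ -265.09)
L(40, 8*8 + 5) + Q = (4 - (8*8 + 5)/3 + (1/3)*40) - 2916/11 = (4 - (64 + 5)/3 + 40/3) - 2916/11 = (4 - 1/3*69 + 40/3) - 2916/11 = (4 - 23 + 40/3) - 2916/11 = -17/3 - 2916/11 = -8935/33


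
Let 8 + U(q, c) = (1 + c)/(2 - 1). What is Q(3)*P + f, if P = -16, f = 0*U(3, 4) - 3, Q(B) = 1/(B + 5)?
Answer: -5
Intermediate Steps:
U(q, c) = -7 + c (U(q, c) = -8 + (1 + c)/(2 - 1) = -8 + (1 + c)/1 = -8 + (1 + c)*1 = -8 + (1 + c) = -7 + c)
Q(B) = 1/(5 + B)
f = -3 (f = 0*(-7 + 4) - 3 = 0*(-3) - 3 = 0 - 3 = -3)
Q(3)*P + f = -16/(5 + 3) - 3 = -16/8 - 3 = (⅛)*(-16) - 3 = -2 - 3 = -5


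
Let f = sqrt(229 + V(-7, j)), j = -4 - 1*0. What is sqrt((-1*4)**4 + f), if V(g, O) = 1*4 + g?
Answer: sqrt(256 + sqrt(226)) ≈ 16.463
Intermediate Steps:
j = -4 (j = -4 + 0 = -4)
V(g, O) = 4 + g
f = sqrt(226) (f = sqrt(229 + (4 - 7)) = sqrt(229 - 3) = sqrt(226) ≈ 15.033)
sqrt((-1*4)**4 + f) = sqrt((-1*4)**4 + sqrt(226)) = sqrt((-4)**4 + sqrt(226)) = sqrt(256 + sqrt(226))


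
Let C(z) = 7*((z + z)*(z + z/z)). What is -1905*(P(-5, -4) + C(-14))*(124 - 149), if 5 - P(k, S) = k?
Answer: 121824750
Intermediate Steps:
P(k, S) = 5 - k
C(z) = 14*z*(1 + z) (C(z) = 7*((2*z)*(z + 1)) = 7*((2*z)*(1 + z)) = 7*(2*z*(1 + z)) = 14*z*(1 + z))
-1905*(P(-5, -4) + C(-14))*(124 - 149) = -1905*((5 - 1*(-5)) + 14*(-14)*(1 - 14))*(124 - 149) = -1905*((5 + 5) + 14*(-14)*(-13))*(-25) = -1905*(10 + 2548)*(-25) = -4872990*(-25) = -1905*(-63950) = 121824750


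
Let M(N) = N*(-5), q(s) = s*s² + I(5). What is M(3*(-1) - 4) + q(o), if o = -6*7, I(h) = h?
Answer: -74048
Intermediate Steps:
o = -42
q(s) = 5 + s³ (q(s) = s*s² + 5 = s³ + 5 = 5 + s³)
M(N) = -5*N
M(3*(-1) - 4) + q(o) = -5*(3*(-1) - 4) + (5 + (-42)³) = -5*(-3 - 4) + (5 - 74088) = -5*(-7) - 74083 = 35 - 74083 = -74048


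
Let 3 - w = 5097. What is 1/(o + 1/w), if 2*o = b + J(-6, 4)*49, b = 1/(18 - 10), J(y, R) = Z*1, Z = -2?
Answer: -40752/1994309 ≈ -0.020434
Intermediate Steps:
J(y, R) = -2 (J(y, R) = -2*1 = -2)
w = -5094 (w = 3 - 1*5097 = 3 - 5097 = -5094)
b = ⅛ (b = 1/8 = ⅛ ≈ 0.12500)
o = -783/16 (o = (⅛ - 2*49)/2 = (⅛ - 98)/2 = (½)*(-783/8) = -783/16 ≈ -48.938)
1/(o + 1/w) = 1/(-783/16 + 1/(-5094)) = 1/(-783/16 - 1/5094) = 1/(-1994309/40752) = -40752/1994309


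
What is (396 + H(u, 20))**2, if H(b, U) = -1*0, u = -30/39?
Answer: 156816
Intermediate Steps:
u = -10/13 (u = -30*1/39 = -10/13 ≈ -0.76923)
H(b, U) = 0
(396 + H(u, 20))**2 = (396 + 0)**2 = 396**2 = 156816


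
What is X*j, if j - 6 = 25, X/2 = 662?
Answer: 41044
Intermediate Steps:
X = 1324 (X = 2*662 = 1324)
j = 31 (j = 6 + 25 = 31)
X*j = 1324*31 = 41044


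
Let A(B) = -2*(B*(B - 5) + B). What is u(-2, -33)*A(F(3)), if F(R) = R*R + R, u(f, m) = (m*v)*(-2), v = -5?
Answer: 63360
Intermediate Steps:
u(f, m) = 10*m (u(f, m) = (m*(-5))*(-2) = -5*m*(-2) = 10*m)
F(R) = R + R² (F(R) = R² + R = R + R²)
A(B) = -2*B - 2*B*(-5 + B) (A(B) = -2*(B*(-5 + B) + B) = -2*(B + B*(-5 + B)) = -2*B - 2*B*(-5 + B))
u(-2, -33)*A(F(3)) = (10*(-33))*(2*(3*(1 + 3))*(4 - 3*(1 + 3))) = -660*3*4*(4 - 3*4) = -660*12*(4 - 1*12) = -660*12*(4 - 12) = -660*12*(-8) = -330*(-192) = 63360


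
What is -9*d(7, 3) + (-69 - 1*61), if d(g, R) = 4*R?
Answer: -238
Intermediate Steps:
-9*d(7, 3) + (-69 - 1*61) = -36*3 + (-69 - 1*61) = -9*12 + (-69 - 61) = -108 - 130 = -238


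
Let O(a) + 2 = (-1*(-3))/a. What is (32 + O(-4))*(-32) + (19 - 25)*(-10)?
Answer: -876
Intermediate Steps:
O(a) = -2 + 3/a (O(a) = -2 + (-1*(-3))/a = -2 + 3/a)
(32 + O(-4))*(-32) + (19 - 25)*(-10) = (32 + (-2 + 3/(-4)))*(-32) + (19 - 25)*(-10) = (32 + (-2 + 3*(-¼)))*(-32) - 6*(-10) = (32 + (-2 - ¾))*(-32) + 60 = (32 - 11/4)*(-32) + 60 = (117/4)*(-32) + 60 = -936 + 60 = -876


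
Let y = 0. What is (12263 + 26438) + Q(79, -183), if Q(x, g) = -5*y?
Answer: 38701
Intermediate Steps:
Q(x, g) = 0 (Q(x, g) = -5*0 = 0)
(12263 + 26438) + Q(79, -183) = (12263 + 26438) + 0 = 38701 + 0 = 38701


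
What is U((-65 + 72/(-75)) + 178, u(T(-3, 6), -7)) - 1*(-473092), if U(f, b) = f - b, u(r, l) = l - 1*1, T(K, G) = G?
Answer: 11830301/25 ≈ 4.7321e+5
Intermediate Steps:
u(r, l) = -1 + l (u(r, l) = l - 1 = -1 + l)
U((-65 + 72/(-75)) + 178, u(T(-3, 6), -7)) - 1*(-473092) = (((-65 + 72/(-75)) + 178) - (-1 - 7)) - 1*(-473092) = (((-65 + 72*(-1/75)) + 178) - 1*(-8)) + 473092 = (((-65 - 24/25) + 178) + 8) + 473092 = ((-1649/25 + 178) + 8) + 473092 = (2801/25 + 8) + 473092 = 3001/25 + 473092 = 11830301/25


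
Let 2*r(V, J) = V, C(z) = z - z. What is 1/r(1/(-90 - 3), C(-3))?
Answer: -186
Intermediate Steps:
C(z) = 0
r(V, J) = V/2
1/r(1/(-90 - 3), C(-3)) = 1/(1/(2*(-90 - 3))) = 1/((1/2)/(-93)) = 1/((1/2)*(-1/93)) = 1/(-1/186) = -186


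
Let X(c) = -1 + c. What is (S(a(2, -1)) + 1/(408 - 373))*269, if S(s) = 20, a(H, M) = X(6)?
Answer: 188569/35 ≈ 5387.7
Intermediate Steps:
a(H, M) = 5 (a(H, M) = -1 + 6 = 5)
(S(a(2, -1)) + 1/(408 - 373))*269 = (20 + 1/(408 - 373))*269 = (20 + 1/35)*269 = (701/35)*269 = 188569/35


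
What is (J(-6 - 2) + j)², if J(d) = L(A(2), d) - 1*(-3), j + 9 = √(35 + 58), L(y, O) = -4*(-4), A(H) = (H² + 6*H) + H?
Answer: (10 + √93)² ≈ 385.87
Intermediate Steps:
A(H) = H² + 7*H
L(y, O) = 16
j = -9 + √93 (j = -9 + √(35 + 58) = -9 + √93 ≈ 0.64365)
J(d) = 19 (J(d) = 16 - 1*(-3) = 16 + 3 = 19)
(J(-6 - 2) + j)² = (19 + (-9 + √93))² = (10 + √93)²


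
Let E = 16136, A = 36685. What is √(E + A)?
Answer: 3*√5869 ≈ 229.83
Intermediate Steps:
√(E + A) = √(16136 + 36685) = √52821 = 3*√5869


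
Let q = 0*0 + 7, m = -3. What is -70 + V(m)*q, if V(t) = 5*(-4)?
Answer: -210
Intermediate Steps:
V(t) = -20
q = 7 (q = 0 + 7 = 7)
-70 + V(m)*q = -70 - 20*7 = -70 - 140 = -210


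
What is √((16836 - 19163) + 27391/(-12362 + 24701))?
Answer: I*√39327768402/4113 ≈ 48.216*I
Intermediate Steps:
√((16836 - 19163) + 27391/(-12362 + 24701)) = √(-2327 + 27391/12339) = √(-28685462/12339) = I*√39327768402/4113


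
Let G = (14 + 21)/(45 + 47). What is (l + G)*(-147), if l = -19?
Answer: 251811/92 ≈ 2737.1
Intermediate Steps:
G = 35/92 ≈ 0.38043
(l + G)*(-147) = (-19 + 35/92)*(-147) = -1713/92*(-147) = 251811/92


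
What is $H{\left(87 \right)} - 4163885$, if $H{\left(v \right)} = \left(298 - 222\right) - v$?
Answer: $-4163896$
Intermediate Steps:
$H{\left(v \right)} = 76 - v$ ($H{\left(v \right)} = \left(298 - 222\right) - v = 76 - v$)
$H{\left(87 \right)} - 4163885 = \left(76 - 87\right) - 4163885 = -11 - 4163885 = -4163896$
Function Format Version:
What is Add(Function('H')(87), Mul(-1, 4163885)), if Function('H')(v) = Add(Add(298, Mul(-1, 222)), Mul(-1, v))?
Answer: -4163896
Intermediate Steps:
Function('H')(v) = Add(76, Mul(-1, v)) (Function('H')(v) = Add(Add(298, -222), Mul(-1, v)) = Add(76, Mul(-1, v)))
Add(Function('H')(87), Mul(-1, 4163885)) = Add(Add(76, Mul(-1, 87)), Mul(-1, 4163885)) = Add(Add(76, -87), -4163885) = Add(-11, -4163885) = -4163896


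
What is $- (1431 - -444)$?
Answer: $-1875$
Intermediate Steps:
$- (1431 - -444) = - (1431 + 444) = \left(-1\right) 1875 = -1875$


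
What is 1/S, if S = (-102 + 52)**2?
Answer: 1/2500 ≈ 0.00040000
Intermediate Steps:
S = 2500 (S = (-50)**2 = 2500)
1/S = 1/2500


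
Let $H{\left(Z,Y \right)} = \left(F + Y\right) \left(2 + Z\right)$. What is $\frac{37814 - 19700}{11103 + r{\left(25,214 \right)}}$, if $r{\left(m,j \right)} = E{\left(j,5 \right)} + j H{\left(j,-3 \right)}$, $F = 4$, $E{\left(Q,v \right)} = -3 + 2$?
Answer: $\frac{9057}{28663} \approx 0.31598$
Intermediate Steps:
$E{\left(Q,v \right)} = -1$
$H{\left(Z,Y \right)} = \left(2 + Z\right) \left(4 + Y\right)$ ($H{\left(Z,Y \right)} = \left(4 + Y\right) \left(2 + Z\right) = \left(2 + Z\right) \left(4 + Y\right)$)
$r{\left(m,j \right)} = -1 + j \left(2 + j\right)$ ($r{\left(m,j \right)} = -1 + j \left(8 + 2 \left(-3\right) + 4 j - 3 j\right) = -1 + j \left(8 - 6 + 4 j - 3 j\right) = -1 + j \left(2 + j\right)$)
$\frac{37814 - 19700}{11103 + r{\left(25,214 \right)}} = \frac{37814 - 19700}{11103 - \left(1 - 214 \left(2 + 214\right)\right)} = \frac{18114}{11103 + \left(-1 + 214 \cdot 216\right)} = \frac{18114}{11103 + \left(-1 + 46224\right)} = \frac{18114}{11103 + 46223} = \frac{18114}{57326} = 18114 \cdot \frac{1}{57326} = \frac{9057}{28663}$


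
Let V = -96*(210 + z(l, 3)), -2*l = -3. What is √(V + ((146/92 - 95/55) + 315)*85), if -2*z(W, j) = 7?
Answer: √1776652526/506 ≈ 83.301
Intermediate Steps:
l = 3/2 (l = -½*(-3) = 3/2 ≈ 1.5000)
z(W, j) = -7/2 (z(W, j) = -½*7 = -7/2)
V = -19824 (V = -96*(210 - 7/2) = -96*413/2 = -19824)
√(V + ((146/92 - 95/55) + 315)*85) = √(-19824 + ((146/92 - 95/55) + 315)*85) = √(-19824 + ((146*(1/92) - 95*1/55) + 315)*85) = √(-19824 + ((73/46 - 19/11) + 315)*85) = √(-19824 + (-71/506 + 315)*85) = √(-19824 + (159319/506)*85) = √(-19824 + 13542115/506) = √(3511171/506) = √1776652526/506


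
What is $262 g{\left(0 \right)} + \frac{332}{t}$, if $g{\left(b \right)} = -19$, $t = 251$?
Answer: $- \frac{1249146}{251} \approx -4976.7$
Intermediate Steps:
$262 g{\left(0 \right)} + \frac{332}{t} = 262 \left(-19\right) + \frac{332}{251} = -4978 + 332 \cdot \frac{1}{251} = -4978 + \frac{332}{251} = - \frac{1249146}{251}$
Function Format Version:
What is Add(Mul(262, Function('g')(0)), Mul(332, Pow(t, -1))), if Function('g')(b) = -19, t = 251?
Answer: Rational(-1249146, 251) ≈ -4976.7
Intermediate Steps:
Add(Mul(262, Function('g')(0)), Mul(332, Pow(t, -1))) = Add(Mul(262, -19), Mul(332, Pow(251, -1))) = Add(-4978, Mul(332, Rational(1, 251))) = Add(-4978, Rational(332, 251)) = Rational(-1249146, 251)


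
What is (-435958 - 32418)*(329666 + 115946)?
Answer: -208713966112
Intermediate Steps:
(-435958 - 32418)*(329666 + 115946) = -468376*445612 = -208713966112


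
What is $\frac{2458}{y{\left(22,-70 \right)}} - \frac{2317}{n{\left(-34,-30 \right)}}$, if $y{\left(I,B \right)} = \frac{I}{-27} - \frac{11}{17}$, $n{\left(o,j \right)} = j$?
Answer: $- \frac{32291953}{20130} \approx -1604.2$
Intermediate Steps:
$y{\left(I,B \right)} = - \frac{11}{17} - \frac{I}{27}$ ($y{\left(I,B \right)} = I \left(- \frac{1}{27}\right) - \frac{11}{17} = - \frac{I}{27} - \frac{11}{17} = - \frac{11}{17} - \frac{I}{27}$)
$\frac{2458}{y{\left(22,-70 \right)}} - \frac{2317}{n{\left(-34,-30 \right)}} = \frac{2458}{- \frac{11}{17} - \frac{22}{27}} - \frac{2317}{-30} = \frac{2458}{- \frac{11}{17} - \frac{22}{27}} - - \frac{2317}{30} = \frac{2458}{- \frac{671}{459}} + \frac{2317}{30} = 2458 \left(- \frac{459}{671}\right) + \frac{2317}{30} = - \frac{1128222}{671} + \frac{2317}{30} = - \frac{32291953}{20130}$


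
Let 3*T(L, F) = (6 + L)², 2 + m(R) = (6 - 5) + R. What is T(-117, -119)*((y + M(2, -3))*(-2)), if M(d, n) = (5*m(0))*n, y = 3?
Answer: -147852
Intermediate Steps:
m(R) = -1 + R (m(R) = -2 + ((6 - 5) + R) = -2 + (1 + R) = -1 + R)
T(L, F) = (6 + L)²/3
M(d, n) = -5*n (M(d, n) = (5*(-1 + 0))*n = (5*(-1))*n = -5*n)
T(-117, -119)*((y + M(2, -3))*(-2)) = ((6 - 117)²/3)*((3 - 5*(-3))*(-2)) = ((⅓)*(-111)²)*((3 + 15)*(-2)) = ((⅓)*12321)*(18*(-2)) = 4107*(-36) = -147852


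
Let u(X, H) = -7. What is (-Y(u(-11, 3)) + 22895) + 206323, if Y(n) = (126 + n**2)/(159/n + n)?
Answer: 47678569/208 ≈ 2.2922e+5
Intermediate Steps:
Y(n) = (126 + n**2)/(n + 159/n)
(-Y(u(-11, 3)) + 22895) + 206323 = (-(-7)*(126 + (-7)**2)/(159 + (-7)**2) + 22895) + 206323 = (-(-7)*(126 + 49)/(159 + 49) + 22895) + 206323 = (-(-7)*175/208 + 22895) + 206323 = (-1*(-1225/208) + 22895) + 206323 = (1225/208 + 22895) + 206323 = 4763385/208 + 206323 = 47678569/208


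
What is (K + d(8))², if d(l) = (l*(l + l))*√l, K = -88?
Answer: 138816 - 45056*√2 ≈ 75097.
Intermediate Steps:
d(l) = 2*l^(5/2) (d(l) = (l*(2*l))*√l = (2*l²)*√l = 2*l^(5/2))
(K + d(8))² = (-88 + 2*8^(5/2))² = (-88 + 2*(128*√2))² = (-88 + 256*√2)²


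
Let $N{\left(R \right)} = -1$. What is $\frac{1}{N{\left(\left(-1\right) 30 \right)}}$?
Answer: $-1$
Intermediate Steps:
$\frac{1}{N{\left(\left(-1\right) 30 \right)}} = \frac{1}{-1} = -1$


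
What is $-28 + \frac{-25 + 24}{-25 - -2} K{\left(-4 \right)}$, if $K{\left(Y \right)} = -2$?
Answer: $- \frac{646}{23} \approx -28.087$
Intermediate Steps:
$-28 + \frac{-25 + 24}{-25 - -2} K{\left(-4 \right)} = -28 + \frac{-25 + 24}{-25 - -2} \left(-2\right) = -28 + - \frac{1}{-25 + 2} \left(-2\right) = -28 + - \frac{1}{-23} \left(-2\right) = -28 + \left(-1\right) \left(- \frac{1}{23}\right) \left(-2\right) = -28 + \frac{1}{23} \left(-2\right) = -28 - \frac{2}{23} = - \frac{646}{23}$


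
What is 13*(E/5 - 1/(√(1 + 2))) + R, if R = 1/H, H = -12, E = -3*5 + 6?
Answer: -1409/60 - 13*√3/3 ≈ -30.989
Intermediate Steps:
E = -9 (E = -15 + 6 = -9)
R = -1/12 (R = 1/(-12) = -1/12 ≈ -0.083333)
13*(E/5 - 1/(√(1 + 2))) + R = 13*(-9/5 - 1/(√(1 + 2))) - 1/12 = 13*(-9*⅕ - 1/(√3)) - 1/12 = 13*(-9/5 - √3/3) - 1/12 = (-117/5 - 13*√3/3) - 1/12 = -1409/60 - 13*√3/3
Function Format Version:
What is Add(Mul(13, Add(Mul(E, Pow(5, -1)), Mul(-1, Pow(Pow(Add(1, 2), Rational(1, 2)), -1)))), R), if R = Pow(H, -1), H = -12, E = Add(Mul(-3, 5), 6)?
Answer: Add(Rational(-1409, 60), Mul(Rational(-13, 3), Pow(3, Rational(1, 2)))) ≈ -30.989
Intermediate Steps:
E = -9 (E = Add(-15, 6) = -9)
R = Rational(-1, 12) (R = Pow(-12, -1) = Rational(-1, 12) ≈ -0.083333)
Add(Mul(13, Add(Mul(E, Pow(5, -1)), Mul(-1, Pow(Pow(Add(1, 2), Rational(1, 2)), -1)))), R) = Add(Mul(13, Add(Mul(-9, Pow(5, -1)), Mul(-1, Pow(Pow(Add(1, 2), Rational(1, 2)), -1)))), Rational(-1, 12)) = Add(Mul(13, Add(Mul(-9, Rational(1, 5)), Mul(-1, Pow(Pow(3, Rational(1, 2)), -1)))), Rational(-1, 12)) = Add(Mul(13, Add(Rational(-9, 5), Mul(-1, Mul(Rational(1, 3), Pow(3, Rational(1, 2)))))), Rational(-1, 12)) = Add(Mul(13, Add(Rational(-9, 5), Mul(Rational(-1, 3), Pow(3, Rational(1, 2))))), Rational(-1, 12)) = Add(Add(Rational(-117, 5), Mul(Rational(-13, 3), Pow(3, Rational(1, 2)))), Rational(-1, 12)) = Add(Rational(-1409, 60), Mul(Rational(-13, 3), Pow(3, Rational(1, 2))))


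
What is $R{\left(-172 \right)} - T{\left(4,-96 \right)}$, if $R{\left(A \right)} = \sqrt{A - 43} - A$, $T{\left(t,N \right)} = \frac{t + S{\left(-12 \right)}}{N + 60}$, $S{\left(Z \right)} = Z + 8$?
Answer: $172 + i \sqrt{215} \approx 172.0 + 14.663 i$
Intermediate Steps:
$S{\left(Z \right)} = 8 + Z$
$T{\left(t,N \right)} = \frac{-4 + t}{60 + N}$ ($T{\left(t,N \right)} = \frac{t + \left(8 - 12\right)}{N + 60} = \frac{t - 4}{60 + N} = \frac{-4 + t}{60 + N}$)
$R{\left(A \right)} = \sqrt{-43 + A} - A$
$R{\left(-172 \right)} - T{\left(4,-96 \right)} = \left(\sqrt{-43 - 172} - -172\right) - \frac{-4 + 4}{60 - 96} = \left(\sqrt{-215} + 172\right) - \frac{1}{-36} \cdot 0 = \left(i \sqrt{215} + 172\right) - \left(- \frac{1}{36}\right) 0 = \left(172 + i \sqrt{215}\right) - 0 = \left(172 + i \sqrt{215}\right) + 0 = 172 + i \sqrt{215}$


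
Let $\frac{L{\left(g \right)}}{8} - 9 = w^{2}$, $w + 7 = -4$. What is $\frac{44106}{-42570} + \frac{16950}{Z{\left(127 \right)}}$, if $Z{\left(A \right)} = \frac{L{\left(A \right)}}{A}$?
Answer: $\frac{1526540671}{737880} \approx 2068.8$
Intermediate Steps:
$w = -11$ ($w = -7 - 4 = -11$)
$L{\left(g \right)} = 1040$ ($L{\left(g \right)} = 72 + 8 \left(-11\right)^{2} = 72 + 8 \cdot 121 = 72 + 968 = 1040$)
$Z{\left(A \right)} = \frac{1040}{A}$
$\frac{44106}{-42570} + \frac{16950}{Z{\left(127 \right)}} = \frac{44106}{-42570} + \frac{16950}{1040 \cdot \frac{1}{127}} = 44106 \left(- \frac{1}{42570}\right) + \frac{16950}{1040 \cdot \frac{1}{127}} = - \frac{7351}{7095} + \frac{16950}{\frac{1040}{127}} = - \frac{7351}{7095} + 16950 \cdot \frac{127}{1040} = - \frac{7351}{7095} + \frac{215265}{104} = \frac{1526540671}{737880}$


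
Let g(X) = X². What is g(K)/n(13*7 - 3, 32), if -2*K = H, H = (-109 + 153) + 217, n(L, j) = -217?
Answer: -68121/868 ≈ -78.480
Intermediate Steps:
H = 261 (H = 44 + 217 = 261)
K = -261/2 (K = -½*261 = -261/2 ≈ -130.50)
g(K)/n(13*7 - 3, 32) = (-261/2)²/(-217) = (68121/4)*(-1/217) = -68121/868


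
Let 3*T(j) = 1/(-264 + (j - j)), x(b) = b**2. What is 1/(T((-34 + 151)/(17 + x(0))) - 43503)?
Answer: -792/34454377 ≈ -2.2987e-5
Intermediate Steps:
T(j) = -1/792 (T(j) = 1/(3*(-264 + (j - j))) = 1/(3*(-264 + 0)) = (1/3)/(-264) = (1/3)*(-1/264) = -1/792)
1/(T((-34 + 151)/(17 + x(0))) - 43503) = 1/(-1/792 - 43503) = 1/(-34454377/792) = -792/34454377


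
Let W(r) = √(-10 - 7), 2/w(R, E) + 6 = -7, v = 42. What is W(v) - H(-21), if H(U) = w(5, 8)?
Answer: 2/13 + I*√17 ≈ 0.15385 + 4.1231*I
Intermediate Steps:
w(R, E) = -2/13 (w(R, E) = 2/(-6 - 7) = 2/(-13) = 2*(-1/13) = -2/13)
H(U) = -2/13
W(r) = I*√17 (W(r) = √(-17) = I*√17)
W(v) - H(-21) = I*√17 - 1*(-2/13) = I*√17 + 2/13 = 2/13 + I*√17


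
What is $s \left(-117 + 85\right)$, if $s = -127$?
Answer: $4064$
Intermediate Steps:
$s \left(-117 + 85\right) = - 127 \left(-117 + 85\right) = \left(-127\right) \left(-32\right) = 4064$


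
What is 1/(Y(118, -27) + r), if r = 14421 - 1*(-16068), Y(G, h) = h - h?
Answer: 1/30489 ≈ 3.2799e-5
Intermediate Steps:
Y(G, h) = 0
r = 30489 (r = 14421 + 16068 = 30489)
1/(Y(118, -27) + r) = 1/(0 + 30489) = 1/30489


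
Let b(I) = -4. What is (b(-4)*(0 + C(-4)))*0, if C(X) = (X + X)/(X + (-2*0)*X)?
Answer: 0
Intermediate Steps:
C(X) = 2 (C(X) = (2*X)/(X + 0*X) = (2*X)/(X + 0) = (2*X)/X = 2)
(b(-4)*(0 + C(-4)))*0 = -4*(0 + 2)*0 = -4*2*0 = -8*0 = 0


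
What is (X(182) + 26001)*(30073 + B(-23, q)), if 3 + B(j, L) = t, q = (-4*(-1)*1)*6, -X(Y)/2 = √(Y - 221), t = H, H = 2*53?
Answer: 784606176 - 60352*I*√39 ≈ 7.8461e+8 - 3.769e+5*I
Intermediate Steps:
H = 106
t = 106
X(Y) = -2*√(-221 + Y) (X(Y) = -2*√(Y - 221) = -2*√(-221 + Y))
q = 24 (q = (4*1)*6 = 4*6 = 24)
B(j, L) = 103 (B(j, L) = -3 + 106 = 103)
(X(182) + 26001)*(30073 + B(-23, q)) = (-2*√(-221 + 182) + 26001)*(30073 + 103) = (-2*I*√39 + 26001)*30176 = (26001 - 2*I*√39)*30176 = 784606176 - 60352*I*√39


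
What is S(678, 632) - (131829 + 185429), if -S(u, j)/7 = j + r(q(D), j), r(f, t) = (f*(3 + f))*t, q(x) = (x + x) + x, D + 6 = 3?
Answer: -560578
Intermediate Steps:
D = -3 (D = -6 + 3 = -3)
q(x) = 3*x (q(x) = 2*x + x = 3*x)
r(f, t) = f*t*(3 + f)
S(u, j) = -385*j (S(u, j) = -7*(j + (3*(-3))*j*(3 + 3*(-3))) = -7*(j - 9*j*(3 - 9)) = -7*(j - 9*j*(-6)) = -7*(j + 54*j) = -385*j)
S(678, 632) - (131829 + 185429) = -385*632 - (131829 + 185429) = -243320 - 1*317258 = -243320 - 317258 = -560578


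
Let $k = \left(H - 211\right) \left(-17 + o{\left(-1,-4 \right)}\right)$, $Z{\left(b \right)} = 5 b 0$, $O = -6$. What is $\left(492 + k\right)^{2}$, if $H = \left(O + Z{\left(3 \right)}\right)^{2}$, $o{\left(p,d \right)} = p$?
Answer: $13264164$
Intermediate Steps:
$Z{\left(b \right)} = 0$
$H = 36$ ($H = \left(-6 + 0\right)^{2} = \left(-6\right)^{2} = 36$)
$k = 3150$ ($k = \left(36 - 211\right) \left(-17 - 1\right) = \left(-175\right) \left(-18\right) = 3150$)
$\left(492 + k\right)^{2} = \left(492 + 3150\right)^{2} = 3642^{2} = 13264164$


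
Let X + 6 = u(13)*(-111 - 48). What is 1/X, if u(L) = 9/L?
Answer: -13/1509 ≈ -0.0086150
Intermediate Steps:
X = -1509/13 (X = -6 + (9/13)*(-111 - 48) = -6 + (9*(1/13))*(-159) = -6 + (9/13)*(-159) = -6 - 1431/13 = -1509/13 ≈ -116.08)
1/X = 1/(-1509/13) = -13/1509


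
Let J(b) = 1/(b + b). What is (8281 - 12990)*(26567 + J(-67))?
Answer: -16763931693/134 ≈ -1.2510e+8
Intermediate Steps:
J(b) = 1/(2*b)
(8281 - 12990)*(26567 + J(-67)) = (8281 - 12990)*(26567 + (½)/(-67)) = -4709*(26567 + (½)*(-1/67)) = -4709*(26567 - 1/134) = -4709*3559977/134 = -16763931693/134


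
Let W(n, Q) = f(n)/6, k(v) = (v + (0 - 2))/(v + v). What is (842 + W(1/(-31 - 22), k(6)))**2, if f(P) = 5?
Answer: 25573249/36 ≈ 7.1037e+5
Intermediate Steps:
k(v) = (-2 + v)/(2*v) (k(v) = (v - 2)/((2*v)) = (-2 + v)*(1/(2*v)) = (-2 + v)/(2*v))
W(n, Q) = 5/6
(842 + W(1/(-31 - 22), k(6)))**2 = (842 + 5/6)**2 = (5057/6)**2 = 25573249/36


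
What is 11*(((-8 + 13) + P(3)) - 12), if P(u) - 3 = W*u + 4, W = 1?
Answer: 33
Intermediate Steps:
P(u) = 7 + u (P(u) = 3 + (1*u + 4) = 3 + (u + 4) = 3 + (4 + u) = 7 + u)
11*(((-8 + 13) + P(3)) - 12) = 11*(((-8 + 13) + (7 + 3)) - 12) = 11*((5 + 10) - 12) = 11*(15 - 12) = 11*3 = 33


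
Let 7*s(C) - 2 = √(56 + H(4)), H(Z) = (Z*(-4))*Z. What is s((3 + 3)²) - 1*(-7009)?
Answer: 49065/7 + 2*I*√2/7 ≈ 7009.3 + 0.40406*I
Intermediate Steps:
H(Z) = -4*Z² (H(Z) = (-4*Z)*Z = -4*Z²)
s(C) = 2/7 + 2*I*√2/7 (s(C) = 2/7 + √(56 - 4*4²)/7 = 2/7 + √(56 - 4*16)/7 = 2/7 + √(56 - 64)/7 = 2/7 + √(-8)/7 = 2/7 + (2*I*√2)/7 = 2/7 + 2*I*√2/7)
s((3 + 3)²) - 1*(-7009) = (2/7 + 2*I*√2/7) - 1*(-7009) = (2/7 + 2*I*√2/7) + 7009 = 49065/7 + 2*I*√2/7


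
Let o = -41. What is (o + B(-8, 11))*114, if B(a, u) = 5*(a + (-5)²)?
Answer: 5016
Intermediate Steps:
B(a, u) = 125 + 5*a (B(a, u) = 5*(a + 25) = 5*(25 + a) = 125 + 5*a)
(o + B(-8, 11))*114 = (-41 + (125 + 5*(-8)))*114 = (-41 + (125 - 40))*114 = (-41 + 85)*114 = 44*114 = 5016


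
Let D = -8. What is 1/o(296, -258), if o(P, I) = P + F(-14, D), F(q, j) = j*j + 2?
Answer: 1/362 ≈ 0.0027624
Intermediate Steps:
F(q, j) = 2 + j**2 (F(q, j) = j**2 + 2 = 2 + j**2)
o(P, I) = 66 + P (o(P, I) = P + (2 + (-8)**2) = P + (2 + 64) = P + 66 = 66 + P)
1/o(296, -258) = 1/(66 + 296) = 1/362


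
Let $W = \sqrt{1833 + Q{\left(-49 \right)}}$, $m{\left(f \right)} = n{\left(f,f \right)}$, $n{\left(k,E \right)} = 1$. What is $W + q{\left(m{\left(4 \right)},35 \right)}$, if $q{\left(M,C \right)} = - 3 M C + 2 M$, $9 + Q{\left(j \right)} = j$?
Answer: $-103 + 5 \sqrt{71} \approx -60.869$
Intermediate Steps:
$m{\left(f \right)} = 1$
$Q{\left(j \right)} = -9 + j$
$q{\left(M,C \right)} = 2 M - 3 C M$ ($q{\left(M,C \right)} = - 3 C M + 2 M = 2 M - 3 C M$)
$W = 5 \sqrt{71}$ ($W = \sqrt{1833 - 58} = \sqrt{1775} = 5 \sqrt{71} \approx 42.131$)
$W + q{\left(m{\left(4 \right)},35 \right)} = 5 \sqrt{71} + 1 \left(2 - 105\right) = 5 \sqrt{71} + 1 \left(-103\right) = 5 \sqrt{71} - 103 = -103 + 5 \sqrt{71}$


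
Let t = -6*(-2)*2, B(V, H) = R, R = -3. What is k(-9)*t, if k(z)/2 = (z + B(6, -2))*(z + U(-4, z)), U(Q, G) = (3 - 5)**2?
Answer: 2880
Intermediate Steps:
U(Q, G) = 4 (U(Q, G) = (-2)**2 = 4)
B(V, H) = -3
k(z) = 2*(-3 + z)*(4 + z) (k(z) = 2*((z - 3)*(z + 4)) = 2*((-3 + z)*(4 + z)) = 2*(-3 + z)*(4 + z))
t = 24 (t = 12*2 = 24)
k(-9)*t = (-24 + 2*(-9) + 2*(-9)**2)*24 = (-24 - 18 + 2*81)*24 = (-24 - 18 + 162)*24 = 120*24 = 2880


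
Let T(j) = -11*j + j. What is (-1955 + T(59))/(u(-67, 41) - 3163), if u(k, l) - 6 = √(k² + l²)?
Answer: 8034565/9960479 + 2545*√6170/9960479 ≈ 0.82671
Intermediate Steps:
T(j) = -10*j
u(k, l) = 6 + √(k² + l²)
(-1955 + T(59))/(u(-67, 41) - 3163) = (-1955 - 10*59)/((6 + √((-67)² + 41²)) - 3163) = (-1955 - 590)/((6 + √(4489 + 1681)) - 3163) = -2545/((6 + √6170) - 3163) = -2545/(-3157 + √6170)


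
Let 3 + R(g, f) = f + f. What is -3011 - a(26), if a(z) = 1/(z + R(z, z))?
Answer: -225826/75 ≈ -3011.0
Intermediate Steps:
R(g, f) = -3 + 2*f (R(g, f) = -3 + (f + f) = -3 + 2*f)
a(z) = 1/(-3 + 3*z) (a(z) = 1/(z + (-3 + 2*z)) = 1/(-3 + 3*z))
-3011 - a(26) = -3011 - 1/(3*(-1 + 26)) = -3011 - 1/(3*25) = -3011 - 1*1/75 = -3011 - 1/75 = -225826/75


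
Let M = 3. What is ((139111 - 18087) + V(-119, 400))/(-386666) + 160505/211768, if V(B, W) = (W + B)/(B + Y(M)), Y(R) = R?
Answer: 66035408609/148413817447 ≈ 0.44494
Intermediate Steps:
V(B, W) = (B + W)/(3 + B) (V(B, W) = (W + B)/(B + 3) = (B + W)/(3 + B))
((139111 - 18087) + V(-119, 400))/(-386666) + 160505/211768 = ((139111 - 18087) + (-119 + 400)/(3 - 119))/(-386666) + 160505/211768 = (121024 + 281/(-116))*(-1/386666) + 160505*(1/211768) = (121024 - 1/116*281)*(-1/386666) + 160505/211768 = (121024 - 281/116)*(-1/386666) + 160505/211768 = (14038503/116)*(-1/386666) + 160505/211768 = -14038503/44853256 + 160505/211768 = 66035408609/148413817447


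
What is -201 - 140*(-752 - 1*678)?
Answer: 199999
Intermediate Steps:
-201 - 140*(-752 - 1*678) = -201 - 140*(-752 - 678) = -201 - 140*(-1430) = -201 + 200200 = 199999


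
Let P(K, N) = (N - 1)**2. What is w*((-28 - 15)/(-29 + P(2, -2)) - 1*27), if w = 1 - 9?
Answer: 994/5 ≈ 198.80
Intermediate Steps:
P(K, N) = (-1 + N)**2
w = -8
w*((-28 - 15)/(-29 + P(2, -2)) - 1*27) = -8*((-28 - 15)/(-29 + (-1 - 2)**2) - 1*27) = -8*(-43/(-29 + (-3)**2) - 27) = -8*(-43/(-29 + 9) - 27) = -8*(-43/(-20) - 27) = -8*(-43*(-1/20) - 27) = -8*(43/20 - 27) = -8*(-497/20) = 994/5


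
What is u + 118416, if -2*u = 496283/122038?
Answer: 28902007333/244076 ≈ 1.1841e+5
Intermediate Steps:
u = -496283/244076 (u = -496283/(2*122038) = -½*496283/122038 = -496283/244076 ≈ -2.0333)
u + 118416 = -496283/244076 + 118416 = 28902007333/244076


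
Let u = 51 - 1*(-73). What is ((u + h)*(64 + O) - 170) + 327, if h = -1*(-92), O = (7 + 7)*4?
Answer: 26077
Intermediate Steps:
O = 56 (O = 14*4 = 56)
u = 124 (u = 51 + 73 = 124)
h = 92
((u + h)*(64 + O) - 170) + 327 = ((124 + 92)*(64 + 56) - 170) + 327 = (216*120 - 170) + 327 = (25920 - 170) + 327 = 25750 + 327 = 26077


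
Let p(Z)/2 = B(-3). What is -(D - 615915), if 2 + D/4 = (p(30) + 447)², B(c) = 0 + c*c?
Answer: -248977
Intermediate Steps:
B(c) = c² (B(c) = 0 + c² = c²)
p(Z) = 18 (p(Z) = 2*(-3)² = 2*9 = 18)
D = 864892 (D = -8 + 4*(18 + 447)² = -8 + 4*465² = -8 + 4*216225 = -8 + 864900 = 864892)
-(D - 615915) = -(864892 - 615915) = -1*248977 = -248977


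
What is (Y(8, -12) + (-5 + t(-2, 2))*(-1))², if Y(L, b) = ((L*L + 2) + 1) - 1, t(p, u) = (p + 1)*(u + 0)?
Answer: 5329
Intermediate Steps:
t(p, u) = u*(1 + p) (t(p, u) = (1 + p)*u = u*(1 + p))
Y(L, b) = 2 + L² (Y(L, b) = ((L² + 2) + 1) - 1 = ((2 + L²) + 1) - 1 = (3 + L²) - 1 = 2 + L²)
(Y(8, -12) + (-5 + t(-2, 2))*(-1))² = ((2 + 8²) + (-5 + 2*(1 - 2))*(-1))² = ((2 + 64) + (-5 + 2*(-1))*(-1))² = (66 + (-5 - 2)*(-1))² = (66 - 7*(-1))² = (66 + 7)² = 73² = 5329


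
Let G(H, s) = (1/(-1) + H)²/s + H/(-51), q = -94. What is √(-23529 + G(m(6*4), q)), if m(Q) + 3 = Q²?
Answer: 4*I*√1078136243/799 ≈ 164.38*I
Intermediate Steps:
m(Q) = -3 + Q²
G(H, s) = -H/51 + (-1 + H)²/s (G(H, s) = (-1 + H)²/s + H*(-1/51) = (-1 + H)²/s - H/51 = -H/51 + (-1 + H)²/s)
√(-23529 + G(m(6*4), q)) = √(-23529 + (-(-3 + (6*4)²)/51 + (-1 + (-3 + (6*4)²))²/(-94))) = √(-23529 + (-(-3 + 24²)/51 - (-1 + (-3 + 24²))²/94)) = √(-23529 + (-(-3 + 576)/51 - (-1 + (-3 + 576))²/94)) = √(-23529 + (-1/51*573 - (-1 + 573)²/94)) = √(-23529 + (-191/17 - 1/94*572²)) = √(-23529 + (-191/17 - 1/94*327184)) = √(-23529 + (-191/17 - 163592/47)) = √(-23529 - 2790041/799) = √(-21589712/799) = 4*I*√1078136243/799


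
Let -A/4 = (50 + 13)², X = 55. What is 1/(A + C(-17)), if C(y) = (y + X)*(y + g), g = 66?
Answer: -1/14014 ≈ -7.1357e-5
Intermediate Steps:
C(y) = (55 + y)*(66 + y) (C(y) = (y + 55)*(y + 66) = (55 + y)*(66 + y))
A = -15876 (A = -4*(50 + 13)² = -4*63² = -4*3969 = -15876)
1/(A + C(-17)) = 1/(-15876 + (3630 + (-17)² + 121*(-17))) = 1/(-15876 + (3630 + 289 - 2057)) = 1/(-15876 + 1862) = 1/(-14014) = -1/14014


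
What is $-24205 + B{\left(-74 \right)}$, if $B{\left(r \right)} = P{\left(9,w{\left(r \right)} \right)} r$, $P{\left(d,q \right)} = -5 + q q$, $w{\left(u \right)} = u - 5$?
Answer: $-485669$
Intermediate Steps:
$w{\left(u \right)} = -5 + u$
$P{\left(d,q \right)} = -5 + q^{2}$
$B{\left(r \right)} = r \left(-5 + \left(-5 + r\right)^{2}\right)$ ($B{\left(r \right)} = \left(-5 + \left(-5 + r\right)^{2}\right) r = r \left(-5 + \left(-5 + r\right)^{2}\right)$)
$-24205 + B{\left(-74 \right)} = -24205 - 74 \left(-5 + \left(-5 - 74\right)^{2}\right) = -24205 - 74 \left(-5 + \left(-79\right)^{2}\right) = -24205 - 74 \left(-5 + 6241\right) = -24205 - 461464 = -485669$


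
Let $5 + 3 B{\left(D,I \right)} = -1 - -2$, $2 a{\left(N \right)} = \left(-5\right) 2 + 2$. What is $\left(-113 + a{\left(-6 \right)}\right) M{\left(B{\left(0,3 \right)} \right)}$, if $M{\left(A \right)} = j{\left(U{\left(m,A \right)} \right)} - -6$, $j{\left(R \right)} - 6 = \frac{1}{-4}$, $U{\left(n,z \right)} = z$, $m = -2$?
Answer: $- \frac{5499}{4} \approx -1374.8$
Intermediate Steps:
$a{\left(N \right)} = -4$ ($a{\left(N \right)} = \frac{\left(-5\right) 2 + 2}{2} = \frac{-10 + 2}{2} = \frac{1}{2} \left(-8\right) = -4$)
$B{\left(D,I \right)} = - \frac{4}{3}$ ($B{\left(D,I \right)} = - \frac{5}{3} + \frac{-1 - -2}{3} = - \frac{5}{3} + \frac{-1 + 2}{3} = - \frac{5}{3} + \frac{1}{3} \cdot 1 = - \frac{5}{3} + \frac{1}{3} = - \frac{4}{3}$)
$j{\left(R \right)} = \frac{23}{4}$ ($j{\left(R \right)} = 6 + \frac{1}{-4} = 6 - \frac{1}{4} = \frac{23}{4}$)
$M{\left(A \right)} = \frac{47}{4}$ ($M{\left(A \right)} = \frac{23}{4} - -6 = \frac{23}{4} + 6 = \frac{47}{4}$)
$\left(-113 + a{\left(-6 \right)}\right) M{\left(B{\left(0,3 \right)} \right)} = \left(-113 - 4\right) \frac{47}{4} = \left(-117\right) \frac{47}{4} = - \frac{5499}{4}$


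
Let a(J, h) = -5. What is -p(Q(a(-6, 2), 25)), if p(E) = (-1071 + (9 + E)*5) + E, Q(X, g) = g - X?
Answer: 846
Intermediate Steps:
p(E) = -1026 + 6*E (p(E) = (-1071 + (45 + 5*E)) + E = (-1026 + 5*E) + E = -1026 + 6*E)
-p(Q(a(-6, 2), 25)) = -(-1026 + 6*(25 - 1*(-5))) = -(-1026 + 6*(25 + 5)) = -(-1026 + 6*30) = -(-1026 + 180) = -1*(-846) = 846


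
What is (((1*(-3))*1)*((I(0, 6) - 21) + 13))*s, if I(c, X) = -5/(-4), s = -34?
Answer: -1377/2 ≈ -688.50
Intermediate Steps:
I(c, X) = 5/4 (I(c, X) = -5*(-1/4) = 5/4)
(((1*(-3))*1)*((I(0, 6) - 21) + 13))*s = (((1*(-3))*1)*((5/4 - 21) + 13))*(-34) = ((-3*1)*(-79/4 + 13))*(-34) = -3*(-27/4)*(-34) = (81/4)*(-34) = -1377/2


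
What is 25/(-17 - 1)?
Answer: -25/18 ≈ -1.3889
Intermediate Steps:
25/(-17 - 1) = 25/(-18) = 25*(-1/18) = -25/18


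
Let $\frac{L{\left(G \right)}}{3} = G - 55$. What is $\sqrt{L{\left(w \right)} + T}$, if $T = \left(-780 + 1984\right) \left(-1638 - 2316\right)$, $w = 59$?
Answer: $6 i \sqrt{132239} \approx 2181.9 i$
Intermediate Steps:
$L{\left(G \right)} = -165 + 3 G$ ($L{\left(G \right)} = 3 \left(G - 55\right) = 3 \left(-55 + G\right) = -165 + 3 G$)
$T = -4760616$ ($T = 1204 \left(-3954\right) = -4760616$)
$\sqrt{L{\left(w \right)} + T} = \sqrt{\left(-165 + 3 \cdot 59\right) - 4760616} = \sqrt{\left(-165 + 177\right) - 4760616} = \sqrt{12 - 4760616} = \sqrt{-4760604} = 6 i \sqrt{132239}$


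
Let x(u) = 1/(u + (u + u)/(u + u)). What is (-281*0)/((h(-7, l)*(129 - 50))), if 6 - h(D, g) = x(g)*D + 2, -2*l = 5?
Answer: 0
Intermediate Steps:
x(u) = 1/(1 + u) (x(u) = 1/(u + (2*u)/((2*u))) = 1/(u + (2*u)*(1/(2*u))) = 1/(u + 1) = 1/(1 + u))
l = -5/2 (l = -½*5 = -5/2 ≈ -2.5000)
h(D, g) = 4 - D/(1 + g) (h(D, g) = 6 - (D/(1 + g) + 2) = 6 - (2 + D/(1 + g)) = 6 + (-2 - D/(1 + g)) = 4 - D/(1 + g))
(-281*0)/((h(-7, l)*(129 - 50))) = (-281*0)/((((4 - 1*(-7) + 4*(-5/2))/(1 - 5/2))*(129 - 50))) = 0/((((4 + 7 - 10)/(-3/2))*79)) = 0/((-⅔*1*79)) = 0/((-⅔*79)) = 0/(-158/3) = 0*(-3/158) = 0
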